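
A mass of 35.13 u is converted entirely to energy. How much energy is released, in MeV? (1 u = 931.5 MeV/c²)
E = mc² = 32720 MeV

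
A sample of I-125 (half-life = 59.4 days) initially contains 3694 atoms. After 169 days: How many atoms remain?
N = N₀(1/2)^(t/t½) = 514.1 atoms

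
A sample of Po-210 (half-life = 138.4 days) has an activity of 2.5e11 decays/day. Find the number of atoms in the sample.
N = A/λ = 4.992e13 atoms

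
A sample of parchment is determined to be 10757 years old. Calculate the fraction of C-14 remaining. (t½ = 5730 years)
N/N₀ = (1/2)^(t/t½) = 0.2722 = 27.2%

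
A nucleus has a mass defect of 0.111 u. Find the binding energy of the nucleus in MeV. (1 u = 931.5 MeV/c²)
B.E. = Δm × 931.5 = 103.4 MeV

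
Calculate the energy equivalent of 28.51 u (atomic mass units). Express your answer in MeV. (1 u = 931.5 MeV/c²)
E = mc² = 26560 MeV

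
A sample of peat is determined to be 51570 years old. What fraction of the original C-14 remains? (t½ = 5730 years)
N/N₀ = (1/2)^(t/t½) = 0.001953 = 0.195%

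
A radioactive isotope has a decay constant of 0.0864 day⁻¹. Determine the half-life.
t½ = ln(2)/λ = 8.023 days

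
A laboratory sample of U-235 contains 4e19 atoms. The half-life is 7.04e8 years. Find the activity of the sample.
A = λN = 3.938e10 decays/year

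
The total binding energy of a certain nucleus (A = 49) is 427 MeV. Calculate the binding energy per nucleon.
B.E./A = 427/49 = 8.714 MeV/nucleon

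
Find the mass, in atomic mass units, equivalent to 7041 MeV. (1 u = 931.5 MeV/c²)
m = E/c² = 7.559 u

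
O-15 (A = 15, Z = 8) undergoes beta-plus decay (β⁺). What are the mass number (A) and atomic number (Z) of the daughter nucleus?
Daughter: A = 15, Z = 7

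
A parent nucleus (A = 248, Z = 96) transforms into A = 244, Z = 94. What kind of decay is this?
ΔA = -4, ΔZ = -2 ⇒ alpha decay (α)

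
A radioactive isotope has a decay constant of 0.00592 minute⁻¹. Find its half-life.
t½ = ln(2)/λ = 117.1 minutes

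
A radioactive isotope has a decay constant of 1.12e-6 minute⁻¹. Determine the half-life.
t½ = ln(2)/λ = 6.189e5 minutes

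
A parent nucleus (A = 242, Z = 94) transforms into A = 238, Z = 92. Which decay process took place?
ΔA = -4, ΔZ = -2 ⇒ alpha decay (α)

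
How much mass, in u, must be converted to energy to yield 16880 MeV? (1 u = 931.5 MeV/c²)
m = E/c² = 18.12 u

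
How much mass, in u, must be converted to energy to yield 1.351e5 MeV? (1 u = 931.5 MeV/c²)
m = E/c² = 145 u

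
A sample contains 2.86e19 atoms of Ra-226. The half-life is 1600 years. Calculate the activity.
A = λN = 1.239e16 decays/year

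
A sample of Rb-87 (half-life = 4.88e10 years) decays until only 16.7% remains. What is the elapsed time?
t = t½ × log₂(N₀/N) = 1.26e11 years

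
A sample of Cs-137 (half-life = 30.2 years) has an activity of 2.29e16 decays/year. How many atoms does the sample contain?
N = A/λ = 9.977e17 atoms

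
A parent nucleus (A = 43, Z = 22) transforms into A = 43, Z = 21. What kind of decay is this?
ΔA = 0, ΔZ = -1 ⇒ beta-plus decay (β⁺) or electron capture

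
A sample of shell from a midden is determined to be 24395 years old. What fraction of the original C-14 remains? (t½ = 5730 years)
N/N₀ = (1/2)^(t/t½) = 0.05229 = 5.23%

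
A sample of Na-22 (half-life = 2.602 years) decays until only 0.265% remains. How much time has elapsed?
t = t½ × log₂(N₀/N) = 22.27 years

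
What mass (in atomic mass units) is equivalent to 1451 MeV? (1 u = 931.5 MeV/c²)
m = E/c² = 1.558 u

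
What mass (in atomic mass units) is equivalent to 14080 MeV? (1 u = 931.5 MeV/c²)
m = E/c² = 15.12 u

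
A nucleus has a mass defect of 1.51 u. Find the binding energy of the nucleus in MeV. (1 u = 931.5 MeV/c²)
B.E. = Δm × 931.5 = 1407 MeV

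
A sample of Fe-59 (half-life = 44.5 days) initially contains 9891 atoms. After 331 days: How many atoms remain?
N = N₀(1/2)^(t/t½) = 57.03 atoms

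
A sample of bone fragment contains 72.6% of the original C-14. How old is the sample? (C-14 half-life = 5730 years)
Age = t½ × log₂(1/ratio) = 2647 years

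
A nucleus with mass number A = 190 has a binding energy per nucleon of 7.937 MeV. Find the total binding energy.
B.E. = 7.937 × 190 = 1508 MeV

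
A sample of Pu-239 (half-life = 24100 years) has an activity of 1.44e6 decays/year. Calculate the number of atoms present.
N = A/λ = 5.007e10 atoms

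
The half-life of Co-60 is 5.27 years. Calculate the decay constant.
λ = ln(2)/t½ = 0.1315 year⁻¹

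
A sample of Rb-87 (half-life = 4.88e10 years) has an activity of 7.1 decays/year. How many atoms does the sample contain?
N = A/λ = 4.999e11 atoms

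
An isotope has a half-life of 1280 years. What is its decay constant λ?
λ = ln(2)/t½ = 5.415e-4 year⁻¹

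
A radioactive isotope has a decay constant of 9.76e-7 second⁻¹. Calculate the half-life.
t½ = ln(2)/λ = 7.102e5 seconds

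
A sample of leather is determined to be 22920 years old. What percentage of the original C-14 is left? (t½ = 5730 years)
N/N₀ = (1/2)^(t/t½) = 0.0625 = 6.25%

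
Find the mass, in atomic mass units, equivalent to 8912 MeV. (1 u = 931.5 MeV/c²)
m = E/c² = 9.567 u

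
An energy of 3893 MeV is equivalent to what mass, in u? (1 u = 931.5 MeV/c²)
m = E/c² = 4.179 u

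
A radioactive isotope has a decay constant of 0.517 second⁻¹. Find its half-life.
t½ = ln(2)/λ = 1.341 seconds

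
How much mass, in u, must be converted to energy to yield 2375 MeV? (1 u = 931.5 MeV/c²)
m = E/c² = 2.55 u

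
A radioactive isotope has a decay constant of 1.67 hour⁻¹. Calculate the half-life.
t½ = ln(2)/λ = 0.4151 hours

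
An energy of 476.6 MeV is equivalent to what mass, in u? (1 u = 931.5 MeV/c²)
m = E/c² = 0.5116 u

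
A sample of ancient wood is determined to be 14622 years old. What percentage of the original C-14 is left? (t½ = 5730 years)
N/N₀ = (1/2)^(t/t½) = 0.1705 = 17.1%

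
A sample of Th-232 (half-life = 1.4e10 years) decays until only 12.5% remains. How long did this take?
t = t½ × log₂(N₀/N) = 4.2e10 years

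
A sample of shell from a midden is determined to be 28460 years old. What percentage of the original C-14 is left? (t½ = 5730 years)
N/N₀ = (1/2)^(t/t½) = 0.03198 = 3.2%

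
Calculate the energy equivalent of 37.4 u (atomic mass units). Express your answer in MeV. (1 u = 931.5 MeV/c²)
E = mc² = 34840 MeV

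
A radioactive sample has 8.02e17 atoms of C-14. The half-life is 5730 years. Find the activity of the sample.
A = λN = 9.702e13 decays/year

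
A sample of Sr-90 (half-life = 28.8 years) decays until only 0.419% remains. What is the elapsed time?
t = t½ × log₂(N₀/N) = 227.5 years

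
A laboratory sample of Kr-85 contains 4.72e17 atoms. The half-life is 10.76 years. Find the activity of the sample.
A = λN = 3.041e16 decays/year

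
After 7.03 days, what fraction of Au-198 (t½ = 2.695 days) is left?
N/N₀ = (1/2)^(t/t½) = 0.164 = 16.4%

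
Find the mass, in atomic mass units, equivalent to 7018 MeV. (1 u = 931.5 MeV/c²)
m = E/c² = 7.534 u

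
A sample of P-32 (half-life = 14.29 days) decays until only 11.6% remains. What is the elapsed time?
t = t½ × log₂(N₀/N) = 44.41 days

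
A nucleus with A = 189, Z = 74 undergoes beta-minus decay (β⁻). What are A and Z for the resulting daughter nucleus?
Daughter: A = 189, Z = 75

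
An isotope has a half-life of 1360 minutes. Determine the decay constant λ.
λ = ln(2)/t½ = 5.097e-4 minute⁻¹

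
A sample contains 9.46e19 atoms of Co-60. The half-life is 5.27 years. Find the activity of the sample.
A = λN = 1.244e19 decays/year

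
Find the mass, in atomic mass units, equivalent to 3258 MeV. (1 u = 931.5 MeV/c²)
m = E/c² = 3.498 u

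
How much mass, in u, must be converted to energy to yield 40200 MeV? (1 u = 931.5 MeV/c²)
m = E/c² = 43.16 u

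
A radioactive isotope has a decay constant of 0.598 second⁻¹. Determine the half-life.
t½ = ln(2)/λ = 1.159 seconds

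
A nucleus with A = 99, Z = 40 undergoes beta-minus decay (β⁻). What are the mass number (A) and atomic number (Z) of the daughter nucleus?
Daughter: A = 99, Z = 41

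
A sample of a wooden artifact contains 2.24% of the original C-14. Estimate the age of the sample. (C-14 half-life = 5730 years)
Age = t½ × log₂(1/ratio) = 31400 years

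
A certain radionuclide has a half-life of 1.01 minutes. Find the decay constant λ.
λ = ln(2)/t½ = 0.6863 minute⁻¹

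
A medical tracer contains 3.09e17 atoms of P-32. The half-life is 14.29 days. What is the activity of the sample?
A = λN = 1.499e16 decays/day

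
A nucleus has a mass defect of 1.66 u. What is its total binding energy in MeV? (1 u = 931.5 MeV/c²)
B.E. = Δm × 931.5 = 1546 MeV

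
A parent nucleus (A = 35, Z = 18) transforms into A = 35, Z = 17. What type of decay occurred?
ΔA = 0, ΔZ = -1 ⇒ beta-plus decay (β⁺) or electron capture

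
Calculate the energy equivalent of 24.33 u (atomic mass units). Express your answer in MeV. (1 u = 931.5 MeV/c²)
E = mc² = 22660 MeV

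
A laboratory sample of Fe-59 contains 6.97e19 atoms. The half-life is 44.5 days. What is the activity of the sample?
A = λN = 1.086e18 decays/day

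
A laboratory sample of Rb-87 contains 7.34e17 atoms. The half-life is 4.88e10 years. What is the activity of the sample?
A = λN = 1.043e7 decays/year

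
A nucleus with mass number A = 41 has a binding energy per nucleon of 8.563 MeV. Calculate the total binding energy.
B.E. = 8.563 × 41 = 351.1 MeV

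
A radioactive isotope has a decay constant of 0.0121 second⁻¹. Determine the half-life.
t½ = ln(2)/λ = 57.28 seconds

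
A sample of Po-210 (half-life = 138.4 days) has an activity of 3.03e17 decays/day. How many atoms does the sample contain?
N = A/λ = 6.05e19 atoms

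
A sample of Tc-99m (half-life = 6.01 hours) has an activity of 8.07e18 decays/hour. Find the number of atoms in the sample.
N = A/λ = 6.997e19 atoms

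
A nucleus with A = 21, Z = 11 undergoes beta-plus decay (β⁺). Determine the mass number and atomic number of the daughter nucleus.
Daughter: A = 21, Z = 10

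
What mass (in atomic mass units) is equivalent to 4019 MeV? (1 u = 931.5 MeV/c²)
m = E/c² = 4.315 u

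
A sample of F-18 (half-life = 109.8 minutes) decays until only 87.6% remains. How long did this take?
t = t½ × log₂(N₀/N) = 20.97 minutes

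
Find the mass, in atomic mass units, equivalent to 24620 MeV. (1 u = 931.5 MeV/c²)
m = E/c² = 26.43 u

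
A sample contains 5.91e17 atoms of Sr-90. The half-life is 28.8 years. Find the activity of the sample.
A = λN = 1.422e16 decays/year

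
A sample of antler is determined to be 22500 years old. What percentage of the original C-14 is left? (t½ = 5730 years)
N/N₀ = (1/2)^(t/t½) = 0.06576 = 6.58%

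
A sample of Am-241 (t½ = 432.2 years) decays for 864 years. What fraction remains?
N/N₀ = (1/2)^(t/t½) = 0.2502 = 25%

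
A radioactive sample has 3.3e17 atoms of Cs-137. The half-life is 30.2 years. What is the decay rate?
A = λN = 7.574e15 decays/year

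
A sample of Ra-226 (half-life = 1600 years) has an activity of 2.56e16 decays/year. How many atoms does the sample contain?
N = A/λ = 5.909e19 atoms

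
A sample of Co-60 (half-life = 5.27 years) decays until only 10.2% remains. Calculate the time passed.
t = t½ × log₂(N₀/N) = 17.36 years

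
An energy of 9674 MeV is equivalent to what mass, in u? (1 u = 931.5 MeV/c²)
m = E/c² = 10.39 u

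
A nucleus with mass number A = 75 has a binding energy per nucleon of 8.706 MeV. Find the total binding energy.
B.E. = 8.706 × 75 = 652.9 MeV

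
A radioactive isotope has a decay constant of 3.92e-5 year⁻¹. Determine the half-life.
t½ = ln(2)/λ = 17680 years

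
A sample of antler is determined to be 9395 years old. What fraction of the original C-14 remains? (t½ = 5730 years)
N/N₀ = (1/2)^(t/t½) = 0.3209 = 32.1%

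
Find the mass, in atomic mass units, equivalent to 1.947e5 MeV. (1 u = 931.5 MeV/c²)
m = E/c² = 209 u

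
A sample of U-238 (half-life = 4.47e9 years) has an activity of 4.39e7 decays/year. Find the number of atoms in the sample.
N = A/λ = 2.831e17 atoms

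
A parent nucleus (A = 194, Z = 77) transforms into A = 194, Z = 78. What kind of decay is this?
ΔA = 0, ΔZ = +1 ⇒ beta-minus decay (β⁻)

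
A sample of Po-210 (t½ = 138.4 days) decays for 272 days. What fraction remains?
N/N₀ = (1/2)^(t/t½) = 0.2561 = 25.6%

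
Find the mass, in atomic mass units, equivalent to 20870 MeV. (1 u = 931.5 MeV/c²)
m = E/c² = 22.4 u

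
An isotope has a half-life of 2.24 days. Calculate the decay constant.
λ = ln(2)/t½ = 0.3094 day⁻¹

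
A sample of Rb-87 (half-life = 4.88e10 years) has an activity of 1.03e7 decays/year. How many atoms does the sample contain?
N = A/λ = 7.252e17 atoms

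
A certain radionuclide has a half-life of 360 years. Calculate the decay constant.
λ = ln(2)/t½ = 0.001925 year⁻¹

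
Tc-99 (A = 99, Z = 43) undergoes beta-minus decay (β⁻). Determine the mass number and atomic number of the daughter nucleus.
Daughter: A = 99, Z = 44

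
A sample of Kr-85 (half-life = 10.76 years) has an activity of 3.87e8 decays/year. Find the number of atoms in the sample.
N = A/λ = 6.008e9 atoms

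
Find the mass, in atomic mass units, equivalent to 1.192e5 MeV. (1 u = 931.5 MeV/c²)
m = E/c² = 128 u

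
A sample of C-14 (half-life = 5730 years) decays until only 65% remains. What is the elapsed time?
t = t½ × log₂(N₀/N) = 3561 years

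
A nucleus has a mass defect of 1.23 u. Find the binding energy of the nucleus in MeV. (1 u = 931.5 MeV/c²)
B.E. = Δm × 931.5 = 1146 MeV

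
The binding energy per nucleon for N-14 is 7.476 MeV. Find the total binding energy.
B.E. = 7.476 × 14 = 104.7 MeV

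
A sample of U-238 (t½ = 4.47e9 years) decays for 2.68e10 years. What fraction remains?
N/N₀ = (1/2)^(t/t½) = 0.01567 = 1.57%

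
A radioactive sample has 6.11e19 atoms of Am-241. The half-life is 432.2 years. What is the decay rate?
A = λN = 9.799e16 decays/year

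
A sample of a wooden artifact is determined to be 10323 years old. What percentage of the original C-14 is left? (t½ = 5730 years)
N/N₀ = (1/2)^(t/t½) = 0.2869 = 28.7%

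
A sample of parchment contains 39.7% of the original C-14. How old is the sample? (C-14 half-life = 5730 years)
Age = t½ × log₂(1/ratio) = 7637 years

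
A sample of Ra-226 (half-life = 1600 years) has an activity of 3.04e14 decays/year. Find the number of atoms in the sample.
N = A/λ = 7.017e17 atoms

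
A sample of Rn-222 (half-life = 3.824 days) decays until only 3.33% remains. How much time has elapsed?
t = t½ × log₂(N₀/N) = 18.77 days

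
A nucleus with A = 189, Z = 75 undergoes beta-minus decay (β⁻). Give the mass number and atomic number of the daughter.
Daughter: A = 189, Z = 76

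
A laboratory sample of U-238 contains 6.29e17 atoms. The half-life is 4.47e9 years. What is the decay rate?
A = λN = 9.754e7 decays/year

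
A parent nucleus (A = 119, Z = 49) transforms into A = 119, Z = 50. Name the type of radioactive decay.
ΔA = 0, ΔZ = +1 ⇒ beta-minus decay (β⁻)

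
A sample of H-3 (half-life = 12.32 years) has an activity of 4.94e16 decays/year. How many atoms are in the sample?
N = A/λ = 8.78e17 atoms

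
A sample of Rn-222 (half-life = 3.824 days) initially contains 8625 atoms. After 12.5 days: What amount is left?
N = N₀(1/2)^(t/t½) = 894.8 atoms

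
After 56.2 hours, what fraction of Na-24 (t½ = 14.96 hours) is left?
N/N₀ = (1/2)^(t/t½) = 0.07398 = 7.4%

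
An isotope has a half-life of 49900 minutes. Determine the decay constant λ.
λ = ln(2)/t½ = 1.389e-5 minute⁻¹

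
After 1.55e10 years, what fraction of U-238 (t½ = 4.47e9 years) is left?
N/N₀ = (1/2)^(t/t½) = 0.0904 = 9.04%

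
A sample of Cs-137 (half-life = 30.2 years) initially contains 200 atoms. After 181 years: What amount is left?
N = N₀(1/2)^(t/t½) = 3.139 atoms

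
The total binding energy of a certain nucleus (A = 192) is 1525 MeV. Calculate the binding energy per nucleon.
B.E./A = 1525/192 = 7.943 MeV/nucleon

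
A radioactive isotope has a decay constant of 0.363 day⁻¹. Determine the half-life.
t½ = ln(2)/λ = 1.909 days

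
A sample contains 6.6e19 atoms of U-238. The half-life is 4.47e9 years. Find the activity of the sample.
A = λN = 1.023e10 decays/year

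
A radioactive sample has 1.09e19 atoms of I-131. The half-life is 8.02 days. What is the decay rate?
A = λN = 9.421e17 decays/day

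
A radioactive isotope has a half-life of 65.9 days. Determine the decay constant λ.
λ = ln(2)/t½ = 0.01052 day⁻¹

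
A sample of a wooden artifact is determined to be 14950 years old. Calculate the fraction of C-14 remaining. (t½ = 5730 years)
N/N₀ = (1/2)^(t/t½) = 0.1639 = 16.4%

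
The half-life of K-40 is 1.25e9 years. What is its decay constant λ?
λ = ln(2)/t½ = 5.545e-10 year⁻¹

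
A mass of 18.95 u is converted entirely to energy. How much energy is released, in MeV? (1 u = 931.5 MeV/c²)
E = mc² = 17650 MeV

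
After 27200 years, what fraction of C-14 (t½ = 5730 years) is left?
N/N₀ = (1/2)^(t/t½) = 0.03724 = 3.72%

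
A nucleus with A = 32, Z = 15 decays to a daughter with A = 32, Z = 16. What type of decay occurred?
ΔA = 0, ΔZ = +1 ⇒ beta-minus decay (β⁻)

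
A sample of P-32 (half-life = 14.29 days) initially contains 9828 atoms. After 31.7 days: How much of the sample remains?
N = N₀(1/2)^(t/t½) = 2112 atoms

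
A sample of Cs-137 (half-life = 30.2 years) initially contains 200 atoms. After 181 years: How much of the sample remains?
N = N₀(1/2)^(t/t½) = 3.139 atoms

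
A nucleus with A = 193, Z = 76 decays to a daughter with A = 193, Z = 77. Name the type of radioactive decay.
ΔA = 0, ΔZ = +1 ⇒ beta-minus decay (β⁻)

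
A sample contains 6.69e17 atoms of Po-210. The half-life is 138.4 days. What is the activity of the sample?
A = λN = 3.351e15 decays/day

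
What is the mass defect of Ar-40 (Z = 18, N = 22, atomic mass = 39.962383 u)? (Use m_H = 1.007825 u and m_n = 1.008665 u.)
Δm = Z·m_H + N·m_n − M = 0.3691 u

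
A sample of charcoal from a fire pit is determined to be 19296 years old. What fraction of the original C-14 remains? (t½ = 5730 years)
N/N₀ = (1/2)^(t/t½) = 0.09689 = 9.69%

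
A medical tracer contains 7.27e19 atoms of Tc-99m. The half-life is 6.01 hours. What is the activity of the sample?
A = λN = 8.385e18 decays/hour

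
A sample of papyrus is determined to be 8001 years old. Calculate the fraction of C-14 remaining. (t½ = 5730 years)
N/N₀ = (1/2)^(t/t½) = 0.3799 = 38%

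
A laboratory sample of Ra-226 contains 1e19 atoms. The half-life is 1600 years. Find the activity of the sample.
A = λN = 4.332e15 decays/year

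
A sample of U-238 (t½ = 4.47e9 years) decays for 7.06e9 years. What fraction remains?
N/N₀ = (1/2)^(t/t½) = 0.3346 = 33.5%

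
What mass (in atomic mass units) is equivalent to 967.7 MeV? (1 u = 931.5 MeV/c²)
m = E/c² = 1.039 u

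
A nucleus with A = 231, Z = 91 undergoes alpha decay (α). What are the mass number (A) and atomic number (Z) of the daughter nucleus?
Daughter: A = 227, Z = 89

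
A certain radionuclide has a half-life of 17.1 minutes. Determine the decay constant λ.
λ = ln(2)/t½ = 0.04053 minute⁻¹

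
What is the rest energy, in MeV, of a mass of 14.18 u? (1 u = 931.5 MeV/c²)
E = mc² = 13210 MeV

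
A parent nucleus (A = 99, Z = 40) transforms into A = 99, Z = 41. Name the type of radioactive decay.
ΔA = 0, ΔZ = +1 ⇒ beta-minus decay (β⁻)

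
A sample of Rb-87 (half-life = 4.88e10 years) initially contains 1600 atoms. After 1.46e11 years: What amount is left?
N = N₀(1/2)^(t/t½) = 201.1 atoms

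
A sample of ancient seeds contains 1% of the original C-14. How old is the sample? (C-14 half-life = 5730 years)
Age = t½ × log₂(1/ratio) = 38070 years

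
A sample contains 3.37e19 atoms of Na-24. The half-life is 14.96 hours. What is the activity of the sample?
A = λN = 1.561e18 decays/hour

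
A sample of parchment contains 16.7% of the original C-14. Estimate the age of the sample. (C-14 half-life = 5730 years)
Age = t½ × log₂(1/ratio) = 14800 years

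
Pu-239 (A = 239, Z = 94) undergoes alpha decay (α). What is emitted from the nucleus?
α particle = ⁴₂He (2 protons + 2 neutrons)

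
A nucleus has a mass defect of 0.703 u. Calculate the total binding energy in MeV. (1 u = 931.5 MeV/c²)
B.E. = Δm × 931.5 = 654.8 MeV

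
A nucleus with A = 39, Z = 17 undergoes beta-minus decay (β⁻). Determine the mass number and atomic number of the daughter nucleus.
Daughter: A = 39, Z = 18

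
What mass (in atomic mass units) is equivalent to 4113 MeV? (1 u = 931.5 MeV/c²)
m = E/c² = 4.415 u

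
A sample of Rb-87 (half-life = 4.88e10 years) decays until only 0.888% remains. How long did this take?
t = t½ × log₂(N₀/N) = 3.326e11 years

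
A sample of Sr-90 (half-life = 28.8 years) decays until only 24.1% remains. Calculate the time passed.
t = t½ × log₂(N₀/N) = 59.12 years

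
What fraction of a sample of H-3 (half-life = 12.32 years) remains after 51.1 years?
N/N₀ = (1/2)^(t/t½) = 0.05642 = 5.64%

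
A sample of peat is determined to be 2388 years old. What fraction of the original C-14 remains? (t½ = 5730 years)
N/N₀ = (1/2)^(t/t½) = 0.7491 = 74.9%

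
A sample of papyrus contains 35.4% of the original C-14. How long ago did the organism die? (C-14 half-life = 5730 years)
Age = t½ × log₂(1/ratio) = 8585 years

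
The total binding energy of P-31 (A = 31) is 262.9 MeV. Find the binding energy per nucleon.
B.E./A = 262.9/31 = 8.481 MeV/nucleon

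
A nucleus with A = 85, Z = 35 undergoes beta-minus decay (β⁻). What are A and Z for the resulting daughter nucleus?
Daughter: A = 85, Z = 36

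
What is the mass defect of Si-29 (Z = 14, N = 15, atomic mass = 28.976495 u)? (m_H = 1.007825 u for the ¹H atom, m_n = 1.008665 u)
Δm = Z·m_H + N·m_n − M = 0.263 u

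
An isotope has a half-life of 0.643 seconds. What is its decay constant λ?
λ = ln(2)/t½ = 1.078 second⁻¹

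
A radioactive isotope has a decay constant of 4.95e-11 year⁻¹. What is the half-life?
t½ = ln(2)/λ = 1.4e10 years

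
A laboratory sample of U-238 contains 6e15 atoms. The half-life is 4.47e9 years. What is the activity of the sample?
A = λN = 9.304e5 decays/year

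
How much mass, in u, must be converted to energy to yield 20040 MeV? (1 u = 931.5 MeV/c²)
m = E/c² = 21.51 u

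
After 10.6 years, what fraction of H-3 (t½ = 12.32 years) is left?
N/N₀ = (1/2)^(t/t½) = 0.5508 = 55.1%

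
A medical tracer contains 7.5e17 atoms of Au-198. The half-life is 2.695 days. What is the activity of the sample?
A = λN = 1.929e17 decays/day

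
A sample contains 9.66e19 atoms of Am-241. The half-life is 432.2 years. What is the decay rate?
A = λN = 1.549e17 decays/year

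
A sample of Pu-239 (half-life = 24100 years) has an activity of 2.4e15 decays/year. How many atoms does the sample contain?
N = A/λ = 8.345e19 atoms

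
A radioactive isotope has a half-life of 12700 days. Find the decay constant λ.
λ = ln(2)/t½ = 5.458e-5 day⁻¹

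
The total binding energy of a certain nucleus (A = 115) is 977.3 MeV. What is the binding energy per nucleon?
B.E./A = 977.3/115 = 8.498 MeV/nucleon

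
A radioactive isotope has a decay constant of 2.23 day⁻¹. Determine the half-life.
t½ = ln(2)/λ = 0.3108 days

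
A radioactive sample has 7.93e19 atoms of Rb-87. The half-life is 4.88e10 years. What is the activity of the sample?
A = λN = 1.126e9 decays/year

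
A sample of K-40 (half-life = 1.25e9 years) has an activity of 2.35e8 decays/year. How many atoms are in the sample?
N = A/λ = 4.238e17 atoms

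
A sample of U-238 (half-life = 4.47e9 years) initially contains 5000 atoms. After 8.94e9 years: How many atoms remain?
N = N₀(1/2)^(t/t½) = 1250 atoms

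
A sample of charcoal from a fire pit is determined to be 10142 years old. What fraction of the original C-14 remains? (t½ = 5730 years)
N/N₀ = (1/2)^(t/t½) = 0.2932 = 29.3%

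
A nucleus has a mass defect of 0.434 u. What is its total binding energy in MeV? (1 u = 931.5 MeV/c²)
B.E. = Δm × 931.5 = 404.3 MeV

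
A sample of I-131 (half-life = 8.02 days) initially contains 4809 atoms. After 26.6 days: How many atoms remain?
N = N₀(1/2)^(t/t½) = 482.6 atoms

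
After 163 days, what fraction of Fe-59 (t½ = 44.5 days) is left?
N/N₀ = (1/2)^(t/t½) = 0.07895 = 7.89%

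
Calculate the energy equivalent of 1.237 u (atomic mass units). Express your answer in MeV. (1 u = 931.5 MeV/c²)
E = mc² = 1152 MeV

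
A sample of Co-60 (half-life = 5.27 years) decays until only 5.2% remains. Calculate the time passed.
t = t½ × log₂(N₀/N) = 22.48 years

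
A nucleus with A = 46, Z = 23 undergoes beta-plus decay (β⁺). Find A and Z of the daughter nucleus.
Daughter: A = 46, Z = 22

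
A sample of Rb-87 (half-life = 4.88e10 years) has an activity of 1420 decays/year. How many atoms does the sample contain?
N = A/λ = 9.997e13 atoms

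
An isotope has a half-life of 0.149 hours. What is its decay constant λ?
λ = ln(2)/t½ = 4.652 hour⁻¹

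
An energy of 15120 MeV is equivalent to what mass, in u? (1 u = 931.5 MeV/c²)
m = E/c² = 16.23 u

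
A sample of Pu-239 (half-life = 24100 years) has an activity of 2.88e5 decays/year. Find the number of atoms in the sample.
N = A/λ = 1.001e10 atoms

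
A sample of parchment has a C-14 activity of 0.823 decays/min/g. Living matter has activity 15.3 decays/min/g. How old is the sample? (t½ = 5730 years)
Age = t½ × log₂(A₀/A) = 24160 years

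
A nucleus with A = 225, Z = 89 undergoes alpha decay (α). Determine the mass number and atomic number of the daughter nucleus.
Daughter: A = 221, Z = 87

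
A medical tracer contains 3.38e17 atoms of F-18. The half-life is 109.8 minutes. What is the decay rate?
A = λN = 2.134e15 decays/minute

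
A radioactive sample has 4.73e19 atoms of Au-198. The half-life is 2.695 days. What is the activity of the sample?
A = λN = 1.217e19 decays/day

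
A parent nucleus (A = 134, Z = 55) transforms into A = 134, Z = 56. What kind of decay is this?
ΔA = 0, ΔZ = +1 ⇒ beta-minus decay (β⁻)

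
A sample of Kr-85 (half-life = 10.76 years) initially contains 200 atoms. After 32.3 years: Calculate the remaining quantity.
N = N₀(1/2)^(t/t½) = 24.97 atoms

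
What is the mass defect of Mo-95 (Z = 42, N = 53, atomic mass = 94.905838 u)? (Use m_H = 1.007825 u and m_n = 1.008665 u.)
Δm = Z·m_H + N·m_n − M = 0.8821 u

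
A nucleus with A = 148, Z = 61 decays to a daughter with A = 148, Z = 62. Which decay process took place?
ΔA = 0, ΔZ = +1 ⇒ beta-minus decay (β⁻)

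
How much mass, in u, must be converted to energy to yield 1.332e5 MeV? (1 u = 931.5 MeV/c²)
m = E/c² = 143 u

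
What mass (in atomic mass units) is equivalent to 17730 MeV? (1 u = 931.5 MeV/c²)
m = E/c² = 19.03 u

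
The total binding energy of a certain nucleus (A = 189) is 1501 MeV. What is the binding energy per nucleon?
B.E./A = 1501/189 = 7.942 MeV/nucleon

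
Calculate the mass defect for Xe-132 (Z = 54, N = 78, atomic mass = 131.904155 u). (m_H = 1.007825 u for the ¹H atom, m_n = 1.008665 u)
Δm = Z·m_H + N·m_n − M = 1.194 u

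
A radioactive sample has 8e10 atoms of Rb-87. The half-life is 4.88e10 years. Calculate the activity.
A = λN = 1.136 decays/year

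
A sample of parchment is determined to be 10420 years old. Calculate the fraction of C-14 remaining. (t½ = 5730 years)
N/N₀ = (1/2)^(t/t½) = 0.2835 = 28.4%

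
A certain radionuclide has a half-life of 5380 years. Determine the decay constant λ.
λ = ln(2)/t½ = 1.288e-4 year⁻¹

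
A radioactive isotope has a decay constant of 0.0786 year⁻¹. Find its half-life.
t½ = ln(2)/λ = 8.819 years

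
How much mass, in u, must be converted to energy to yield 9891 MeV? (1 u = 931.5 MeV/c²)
m = E/c² = 10.62 u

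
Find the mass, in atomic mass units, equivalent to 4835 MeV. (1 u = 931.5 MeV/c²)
m = E/c² = 5.191 u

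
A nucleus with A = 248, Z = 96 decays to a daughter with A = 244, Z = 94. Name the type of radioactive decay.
ΔA = -4, ΔZ = -2 ⇒ alpha decay (α)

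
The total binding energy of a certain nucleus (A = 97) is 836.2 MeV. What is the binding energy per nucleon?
B.E./A = 836.2/97 = 8.621 MeV/nucleon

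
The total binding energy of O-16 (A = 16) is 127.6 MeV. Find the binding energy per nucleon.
B.E./A = 127.6/16 = 7.975 MeV/nucleon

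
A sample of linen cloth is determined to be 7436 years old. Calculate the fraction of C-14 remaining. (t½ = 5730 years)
N/N₀ = (1/2)^(t/t½) = 0.4068 = 40.7%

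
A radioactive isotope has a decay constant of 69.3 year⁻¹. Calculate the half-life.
t½ = ln(2)/λ = 0.01 years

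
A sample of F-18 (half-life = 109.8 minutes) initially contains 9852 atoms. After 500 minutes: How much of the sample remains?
N = N₀(1/2)^(t/t½) = 419.5 atoms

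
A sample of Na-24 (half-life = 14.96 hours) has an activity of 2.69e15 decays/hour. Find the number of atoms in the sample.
N = A/λ = 5.806e16 atoms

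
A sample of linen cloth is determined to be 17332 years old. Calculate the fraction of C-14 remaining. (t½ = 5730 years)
N/N₀ = (1/2)^(t/t½) = 0.1229 = 12.3%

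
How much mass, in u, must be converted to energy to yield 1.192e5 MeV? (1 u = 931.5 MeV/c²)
m = E/c² = 128 u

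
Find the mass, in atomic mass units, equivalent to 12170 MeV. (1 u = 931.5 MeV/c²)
m = E/c² = 13.06 u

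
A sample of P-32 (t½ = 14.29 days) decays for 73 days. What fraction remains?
N/N₀ = (1/2)^(t/t½) = 0.02899 = 2.9%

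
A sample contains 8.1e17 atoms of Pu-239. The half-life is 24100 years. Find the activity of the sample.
A = λN = 2.33e13 decays/year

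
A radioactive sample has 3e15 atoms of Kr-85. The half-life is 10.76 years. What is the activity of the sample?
A = λN = 1.933e14 decays/year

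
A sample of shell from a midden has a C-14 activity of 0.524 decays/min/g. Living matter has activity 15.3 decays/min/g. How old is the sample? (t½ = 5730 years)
Age = t½ × log₂(A₀/A) = 27890 years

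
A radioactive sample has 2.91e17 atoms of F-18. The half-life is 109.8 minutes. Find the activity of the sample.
A = λN = 1.837e15 decays/minute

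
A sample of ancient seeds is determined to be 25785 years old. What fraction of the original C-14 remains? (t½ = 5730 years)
N/N₀ = (1/2)^(t/t½) = 0.04419 = 4.42%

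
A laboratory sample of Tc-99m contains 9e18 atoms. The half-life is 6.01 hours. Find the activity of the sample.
A = λN = 1.038e18 decays/hour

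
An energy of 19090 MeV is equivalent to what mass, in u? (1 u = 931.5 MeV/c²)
m = E/c² = 20.49 u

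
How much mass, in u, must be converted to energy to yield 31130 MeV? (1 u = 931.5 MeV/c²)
m = E/c² = 33.42 u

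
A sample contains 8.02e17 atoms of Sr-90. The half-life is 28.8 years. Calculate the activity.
A = λN = 1.93e16 decays/year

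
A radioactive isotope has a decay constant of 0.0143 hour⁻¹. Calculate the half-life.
t½ = ln(2)/λ = 48.47 hours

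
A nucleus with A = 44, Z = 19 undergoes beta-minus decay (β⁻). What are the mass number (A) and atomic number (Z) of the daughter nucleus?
Daughter: A = 44, Z = 20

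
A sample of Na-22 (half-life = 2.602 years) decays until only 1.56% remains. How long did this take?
t = t½ × log₂(N₀/N) = 15.62 years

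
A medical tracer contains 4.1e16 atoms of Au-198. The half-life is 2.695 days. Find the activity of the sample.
A = λN = 1.055e16 decays/day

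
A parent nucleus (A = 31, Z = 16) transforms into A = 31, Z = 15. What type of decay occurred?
ΔA = 0, ΔZ = -1 ⇒ beta-plus decay (β⁺) or electron capture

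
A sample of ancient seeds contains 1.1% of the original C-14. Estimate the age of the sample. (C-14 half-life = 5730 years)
Age = t½ × log₂(1/ratio) = 37280 years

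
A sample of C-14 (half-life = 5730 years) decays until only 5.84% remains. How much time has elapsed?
t = t½ × log₂(N₀/N) = 23480 years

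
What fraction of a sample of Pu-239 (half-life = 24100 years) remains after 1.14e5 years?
N/N₀ = (1/2)^(t/t½) = 0.03767 = 3.77%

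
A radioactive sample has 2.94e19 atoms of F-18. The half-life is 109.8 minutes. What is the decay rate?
A = λN = 1.856e17 decays/minute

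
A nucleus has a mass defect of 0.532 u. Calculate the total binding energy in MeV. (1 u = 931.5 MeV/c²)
B.E. = Δm × 931.5 = 495.6 MeV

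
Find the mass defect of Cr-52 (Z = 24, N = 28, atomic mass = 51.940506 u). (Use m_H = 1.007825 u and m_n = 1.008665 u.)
Δm = Z·m_H + N·m_n − M = 0.4899 u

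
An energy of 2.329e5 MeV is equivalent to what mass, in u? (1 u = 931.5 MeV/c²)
m = E/c² = 250 u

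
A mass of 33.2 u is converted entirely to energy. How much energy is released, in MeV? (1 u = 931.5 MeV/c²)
E = mc² = 30930 MeV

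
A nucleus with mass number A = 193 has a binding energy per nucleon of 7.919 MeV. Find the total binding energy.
B.E. = 7.919 × 193 = 1528 MeV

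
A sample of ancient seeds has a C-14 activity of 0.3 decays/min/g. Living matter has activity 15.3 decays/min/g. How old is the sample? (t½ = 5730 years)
Age = t½ × log₂(A₀/A) = 32500 years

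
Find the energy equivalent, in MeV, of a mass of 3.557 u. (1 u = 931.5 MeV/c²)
E = mc² = 3313 MeV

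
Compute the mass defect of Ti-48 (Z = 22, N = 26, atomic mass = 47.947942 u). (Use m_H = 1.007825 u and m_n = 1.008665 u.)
Δm = Z·m_H + N·m_n − M = 0.4495 u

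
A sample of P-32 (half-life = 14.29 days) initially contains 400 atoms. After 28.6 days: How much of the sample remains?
N = N₀(1/2)^(t/t½) = 99.9 atoms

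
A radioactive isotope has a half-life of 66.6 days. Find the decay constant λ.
λ = ln(2)/t½ = 0.01041 day⁻¹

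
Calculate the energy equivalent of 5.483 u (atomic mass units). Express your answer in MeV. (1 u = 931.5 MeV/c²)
E = mc² = 5107 MeV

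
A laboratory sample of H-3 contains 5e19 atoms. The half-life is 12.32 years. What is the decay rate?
A = λN = 2.813e18 decays/year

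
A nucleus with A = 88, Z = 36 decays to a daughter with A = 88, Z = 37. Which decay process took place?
ΔA = 0, ΔZ = +1 ⇒ beta-minus decay (β⁻)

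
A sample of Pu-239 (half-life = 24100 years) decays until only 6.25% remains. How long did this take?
t = t½ × log₂(N₀/N) = 96400 years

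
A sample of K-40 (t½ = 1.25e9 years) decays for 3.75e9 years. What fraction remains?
N/N₀ = (1/2)^(t/t½) = 0.125 = 12.5%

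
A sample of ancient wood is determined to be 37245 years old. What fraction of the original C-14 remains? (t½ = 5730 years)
N/N₀ = (1/2)^(t/t½) = 0.01105 = 1.1%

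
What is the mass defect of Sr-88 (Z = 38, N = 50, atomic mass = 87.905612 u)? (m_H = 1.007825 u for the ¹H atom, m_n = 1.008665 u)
Δm = Z·m_H + N·m_n − M = 0.825 u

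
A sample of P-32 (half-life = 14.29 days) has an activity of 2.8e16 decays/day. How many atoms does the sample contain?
N = A/λ = 5.773e17 atoms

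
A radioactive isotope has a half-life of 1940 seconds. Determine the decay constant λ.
λ = ln(2)/t½ = 3.573e-4 second⁻¹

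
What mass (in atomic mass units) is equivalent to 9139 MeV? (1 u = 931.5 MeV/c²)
m = E/c² = 9.811 u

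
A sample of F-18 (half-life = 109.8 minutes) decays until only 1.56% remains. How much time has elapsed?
t = t½ × log₂(N₀/N) = 659.1 minutes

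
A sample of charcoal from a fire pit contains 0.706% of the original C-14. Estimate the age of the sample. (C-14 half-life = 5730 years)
Age = t½ × log₂(1/ratio) = 40950 years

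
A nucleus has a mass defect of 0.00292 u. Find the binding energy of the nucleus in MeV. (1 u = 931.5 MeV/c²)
B.E. = Δm × 931.5 = 2.72 MeV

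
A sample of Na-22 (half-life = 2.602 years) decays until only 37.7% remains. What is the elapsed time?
t = t½ × log₂(N₀/N) = 3.662 years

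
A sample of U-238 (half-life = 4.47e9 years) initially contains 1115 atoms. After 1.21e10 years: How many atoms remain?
N = N₀(1/2)^(t/t½) = 170.8 atoms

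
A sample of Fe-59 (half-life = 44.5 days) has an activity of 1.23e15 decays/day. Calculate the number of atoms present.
N = A/λ = 7.897e16 atoms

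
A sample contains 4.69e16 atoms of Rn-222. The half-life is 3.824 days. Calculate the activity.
A = λN = 8.501e15 decays/day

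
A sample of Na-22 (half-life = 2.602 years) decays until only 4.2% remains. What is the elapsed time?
t = t½ × log₂(N₀/N) = 11.9 years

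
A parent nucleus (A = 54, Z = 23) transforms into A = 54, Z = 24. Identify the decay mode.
ΔA = 0, ΔZ = +1 ⇒ beta-minus decay (β⁻)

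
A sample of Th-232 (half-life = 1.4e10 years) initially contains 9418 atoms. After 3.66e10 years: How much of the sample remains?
N = N₀(1/2)^(t/t½) = 1538 atoms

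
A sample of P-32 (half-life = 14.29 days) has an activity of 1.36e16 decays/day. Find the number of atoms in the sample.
N = A/λ = 2.804e17 atoms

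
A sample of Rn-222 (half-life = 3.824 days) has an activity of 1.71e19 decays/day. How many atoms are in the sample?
N = A/λ = 9.434e19 atoms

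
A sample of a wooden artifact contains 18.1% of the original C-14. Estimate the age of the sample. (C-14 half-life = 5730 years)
Age = t½ × log₂(1/ratio) = 14130 years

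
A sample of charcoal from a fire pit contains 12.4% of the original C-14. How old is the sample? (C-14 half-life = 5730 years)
Age = t½ × log₂(1/ratio) = 17260 years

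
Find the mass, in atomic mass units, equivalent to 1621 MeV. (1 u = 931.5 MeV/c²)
m = E/c² = 1.74 u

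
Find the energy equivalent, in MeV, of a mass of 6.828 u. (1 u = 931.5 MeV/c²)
E = mc² = 6360 MeV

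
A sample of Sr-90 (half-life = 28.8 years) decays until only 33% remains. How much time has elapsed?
t = t½ × log₂(N₀/N) = 46.06 years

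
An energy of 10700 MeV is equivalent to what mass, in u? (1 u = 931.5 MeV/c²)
m = E/c² = 11.49 u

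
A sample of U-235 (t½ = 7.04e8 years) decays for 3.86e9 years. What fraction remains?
N/N₀ = (1/2)^(t/t½) = 0.02236 = 2.24%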